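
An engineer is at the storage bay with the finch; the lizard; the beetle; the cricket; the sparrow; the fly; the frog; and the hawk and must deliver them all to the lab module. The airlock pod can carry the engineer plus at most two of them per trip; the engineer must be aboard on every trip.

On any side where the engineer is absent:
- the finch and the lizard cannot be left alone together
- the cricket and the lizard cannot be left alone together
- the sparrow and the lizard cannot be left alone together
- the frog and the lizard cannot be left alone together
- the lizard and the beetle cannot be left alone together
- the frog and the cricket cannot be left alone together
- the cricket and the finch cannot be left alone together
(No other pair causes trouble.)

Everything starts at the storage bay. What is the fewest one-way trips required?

13

Counting alone: the engineer can take at most 2 across per trip to the lab module, so moving all 8 needs at least 4 loaded trips out, with a return between consecutive ones — at least 7 crossings.
The safety rule pushes this higher. Following every safe sequence of crossings, the most of the 8 that can be at the lab module as the airlock pod arrives there on crossings 7, 9, 11 is 5, 6, 7 respectively — never all 8.
So no plan with fewer than 13 crossings exists, and this one achieves 13:
1. Engineer goes to the lab module with the cricket and the lizard.
2. Engineer goes back to the storage bay with the lizard.
3. Engineer goes to the lab module with the beetle and the lizard.
4. Engineer goes back to the storage bay with the lizard.
5. Engineer goes to the lab module with the lizard and the sparrow.
6. Engineer goes back to the storage bay with the lizard.
7. Engineer goes to the lab module with the finch and the frog.
8. Engineer goes back to the storage bay with the cricket.
9. Engineer goes to the lab module with the fly and the lizard.
10. Engineer goes back to the storage bay with the lizard.
11. Engineer goes to the lab module with the hawk and the lizard.
12. Engineer goes back to the storage bay with the lizard.
13. Engineer goes to the lab module with the cricket and the lizard.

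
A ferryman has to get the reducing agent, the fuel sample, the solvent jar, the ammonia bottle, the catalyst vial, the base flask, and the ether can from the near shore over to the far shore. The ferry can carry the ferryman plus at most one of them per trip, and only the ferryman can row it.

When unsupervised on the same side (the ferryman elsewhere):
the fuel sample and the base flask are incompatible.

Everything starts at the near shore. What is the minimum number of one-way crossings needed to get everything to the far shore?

Counting alone: the ferryman can take at most 1 across per trip to the far shore, so moving all 7 needs at least 7 loaded trips out, with a return between consecutive ones — at least 13 crossings.
The plan below uses exactly 13 crossings, so it is optimal:
1. Ferryman goes to the far shore with the fuel sample.  [the near shore: the ammonia bottle, the base flask, the catalyst vial, the ether can, the reducing agent, the solvent jar | the far shore: the fuel sample]
2. Ferryman goes back to the near shore alone.  [the near shore: the ammonia bottle, the base flask, the catalyst vial, the ether can, the reducing agent, the solvent jar | the far shore: the fuel sample]
3. Ferryman goes to the far shore with the reducing agent.  [the near shore: the ammonia bottle, the base flask, the catalyst vial, the ether can, the solvent jar | the far shore: the fuel sample, the reducing agent]
4. Ferryman goes back to the near shore alone.  [the near shore: the ammonia bottle, the base flask, the catalyst vial, the ether can, the solvent jar | the far shore: the fuel sample, the reducing agent]
5. Ferryman goes to the far shore with the solvent jar.  [the near shore: the ammonia bottle, the base flask, the catalyst vial, the ether can | the far shore: the fuel sample, the reducing agent, the solvent jar]
6. Ferryman goes back to the near shore alone.  [the near shore: the ammonia bottle, the base flask, the catalyst vial, the ether can | the far shore: the fuel sample, the reducing agent, the solvent jar]
7. Ferryman goes to the far shore with the ammonia bottle.  [the near shore: the base flask, the catalyst vial, the ether can | the far shore: the ammonia bottle, the fuel sample, the reducing agent, the solvent jar]
8. Ferryman goes back to the near shore alone.  [the near shore: the base flask, the catalyst vial, the ether can | the far shore: the ammonia bottle, the fuel sample, the reducing agent, the solvent jar]
9. Ferryman goes to the far shore with the catalyst vial.  [the near shore: the base flask, the ether can | the far shore: the ammonia bottle, the catalyst vial, the fuel sample, the reducing agent, the solvent jar]
10. Ferryman goes back to the near shore alone.  [the near shore: the base flask, the ether can | the far shore: the ammonia bottle, the catalyst vial, the fuel sample, the reducing agent, the solvent jar]
11. Ferryman goes to the far shore with the ether can.  [the near shore: the base flask | the far shore: the ammonia bottle, the catalyst vial, the ether can, the fuel sample, the reducing agent, the solvent jar]
12. Ferryman goes back to the near shore alone.  [the near shore: the base flask | the far shore: the ammonia bottle, the catalyst vial, the ether can, the fuel sample, the reducing agent, the solvent jar]
13. Ferryman goes to the far shore with the base flask.  [the near shore: — | the far shore: the ammonia bottle, the base flask, the catalyst vial, the ether can, the fuel sample, the reducing agent, the solvent jar]

13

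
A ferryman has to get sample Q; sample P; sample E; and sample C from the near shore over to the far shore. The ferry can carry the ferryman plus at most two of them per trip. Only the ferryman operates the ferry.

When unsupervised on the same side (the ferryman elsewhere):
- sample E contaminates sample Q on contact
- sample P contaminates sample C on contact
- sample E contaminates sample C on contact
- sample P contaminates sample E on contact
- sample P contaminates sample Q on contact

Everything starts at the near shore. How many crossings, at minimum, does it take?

5

Counting alone: the ferryman can take at most 2 across per trip to the far shore, so moving all 4 needs at least 2 loaded trips out, with a return between consecutive ones — at least 3 crossings.
The safety rule pushes this higher. Following every safe sequence of crossings, the most of the 4 that can be at the far shore as the ferry arrives there on crossing 3 is 3 — never all 4.
So no plan with fewer than 5 crossings exists, and this one achieves 5:
1. Ferryman goes to the far shore with sample E and sample P.
2. Ferryman goes back to the near shore with sample P.
3. Ferryman goes to the far shore with sample C and sample Q.
4. Ferryman goes back to the near shore with sample E.
5. Ferryman goes to the far shore with sample E and sample P.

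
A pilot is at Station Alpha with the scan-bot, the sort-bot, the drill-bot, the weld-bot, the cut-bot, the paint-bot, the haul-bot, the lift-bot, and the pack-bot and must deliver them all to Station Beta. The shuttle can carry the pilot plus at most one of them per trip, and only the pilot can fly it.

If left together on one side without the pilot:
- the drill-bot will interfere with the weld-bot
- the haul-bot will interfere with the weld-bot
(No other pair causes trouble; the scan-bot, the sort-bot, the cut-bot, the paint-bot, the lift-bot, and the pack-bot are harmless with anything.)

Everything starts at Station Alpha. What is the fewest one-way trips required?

Counting alone: the pilot can take at most 1 across per trip to Station Beta, so moving all 9 needs at least 9 loaded trips out, with a return between consecutive ones — at least 17 crossings.
The safety rule pushes this higher. Following every safe sequence of crossings, the most of the 9 that can be at Station Beta as the shuttle arrives there on crossing 17 is 8 — never all 9.
So no plan with fewer than 19 crossings exists, and this one achieves 19:
1. Pilot goes to Station Beta with the weld-bot.
2. Pilot goes back to Station Alpha alone.
3. Pilot goes to Station Beta with the scan-bot.
4. Pilot goes back to Station Alpha alone.
5. Pilot goes to Station Beta with the sort-bot.
6. Pilot goes back to Station Alpha alone.
7. Pilot goes to Station Beta with the drill-bot.
8. Pilot goes back to Station Alpha with the weld-bot.
9. Pilot goes to Station Beta with the haul-bot.
10. Pilot goes back to Station Alpha alone.
11. Pilot goes to Station Beta with the cut-bot.
12. Pilot goes back to Station Alpha alone.
13. Pilot goes to Station Beta with the paint-bot.
14. Pilot goes back to Station Alpha alone.
15. Pilot goes to Station Beta with the lift-bot.
16. Pilot goes back to Station Alpha alone.
17. Pilot goes to Station Beta with the pack-bot.
18. Pilot goes back to Station Alpha alone.
19. Pilot goes to Station Beta with the weld-bot.

19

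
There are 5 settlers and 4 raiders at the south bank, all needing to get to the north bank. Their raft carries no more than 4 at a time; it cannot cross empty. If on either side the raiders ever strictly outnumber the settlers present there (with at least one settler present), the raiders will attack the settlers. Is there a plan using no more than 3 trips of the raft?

No

Counting alone: each trip to the north bank takes at most 4 across and each return brings at least 1 back, so after t trips out (and t−1 returns) at most 4t − (t−1) of the 9 are across; that first reaches 9 at t = 3, so at least 5 crossings are needed.
Since 3 < 5, 3 crossings cannot be enough. (The shortest complete plan in fact takes 5:)
1. 3 raiders → the north bank.  (the south bank: 5S 1R; the north bank: 0S 3R)
2. 1 raider ← the south bank.  (the south bank: 5S 2R; the north bank: 0S 2R)
3. 3 settlers and 1 raider → the north bank.  (the south bank: 2S 1R; the north bank: 3S 3R)
4. 1 raider ← the south bank.  (the south bank: 2S 2R; the north bank: 3S 2R)
5. 2 settlers and 2 raiders → the north bank.  (the south bank: 0S 0R; the north bank: 5S 4R)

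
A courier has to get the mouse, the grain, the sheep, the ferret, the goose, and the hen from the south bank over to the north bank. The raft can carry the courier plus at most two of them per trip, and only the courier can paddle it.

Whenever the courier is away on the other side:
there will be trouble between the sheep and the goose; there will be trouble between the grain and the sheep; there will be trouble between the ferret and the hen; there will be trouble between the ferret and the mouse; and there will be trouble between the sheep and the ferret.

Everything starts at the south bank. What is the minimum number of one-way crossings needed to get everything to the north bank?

Counting alone: the courier can take at most 2 across per trip to the north bank, so moving all 6 needs at least 3 loaded trips out, with a return between consecutive ones — at least 5 crossings.
The safety rule pushes this higher. Following every safe sequence of crossings, the most of the 6 that can be at the north bank as the raft arrives there on crossing 5 is 5 — never all 6.
So no plan with fewer than 7 crossings exists, and this one achieves 7:
1. Courier goes to the north bank with the ferret and the sheep.  [the south bank: the goose, the grain, the hen, the mouse | the north bank: the ferret, the sheep]
2. Courier goes back to the south bank with the sheep.  [the south bank: the goose, the grain, the hen, the mouse, the sheep | the north bank: the ferret]
3. Courier goes to the north bank with the goose and the grain.  [the south bank: the hen, the mouse, the sheep | the north bank: the ferret, the goose, the grain]
4. Courier goes back to the south bank alone.  [the south bank: the hen, the mouse, the sheep | the north bank: the ferret, the goose, the grain]
5. Courier goes to the north bank with the hen and the mouse.  [the south bank: the sheep | the north bank: the ferret, the goose, the grain, the hen, the mouse]
6. Courier goes back to the south bank with the ferret.  [the south bank: the ferret, the sheep | the north bank: the goose, the grain, the hen, the mouse]
7. Courier goes to the north bank with the ferret and the sheep.  [the south bank: — | the north bank: the ferret, the goose, the grain, the hen, the mouse, the sheep]

7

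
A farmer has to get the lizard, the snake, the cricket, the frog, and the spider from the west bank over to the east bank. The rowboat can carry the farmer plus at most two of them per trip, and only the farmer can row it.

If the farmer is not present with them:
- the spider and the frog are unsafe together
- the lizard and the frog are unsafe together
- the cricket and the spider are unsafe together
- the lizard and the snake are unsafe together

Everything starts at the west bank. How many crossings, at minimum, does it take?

7

Counting alone: the farmer can take at most 2 across per trip to the east bank, so moving all 5 needs at least 3 loaded trips out, with a return between consecutive ones — at least 5 crossings.
The safety rule pushes this higher. Following every safe sequence of crossings, the most of the 5 that can be at the east bank as the rowboat arrives there on crossing 5 is 4 — never all 5.
So no plan with fewer than 7 crossings exists, and this one achieves 7:
1. Farmer goes to the east bank with the lizard and the spider.
2. Farmer goes back to the west bank alone.
3. Farmer goes to the east bank with the snake.
4. Farmer goes back to the west bank with the lizard.
5. Farmer goes to the east bank with the cricket and the frog.
6. Farmer goes back to the west bank with the spider.
7. Farmer goes to the east bank with the lizard and the spider.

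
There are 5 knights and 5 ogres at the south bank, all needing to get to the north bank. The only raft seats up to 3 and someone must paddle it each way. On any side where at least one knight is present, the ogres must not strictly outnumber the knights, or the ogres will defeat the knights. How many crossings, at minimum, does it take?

11

Counting alone: each trip to the north bank takes at most 3 across and each return brings at least 1 back, so after t trips out (and t−1 returns) at most 3t − (t−1) of the 10 are across; that first reaches 10 at t = 5, so at least 9 crossings are needed.
The safety rule pushes this higher. Following every safe sequence of crossings, the most of the 10 that can be at the north bank as the raft arrives there on crossing 9 is 9 — never all 10.
So no plan with fewer than 11 crossings exists, and this one achieves 11:
1. 2 ogres → the north bank.  (the south bank: 5K 3O; the north bank: 0K 2O)
2. 1 ogre ← the south bank.  (the south bank: 5K 4O; the north bank: 0K 1O)
3. 3 ogres → the north bank.  (the south bank: 5K 1O; the north bank: 0K 4O)
4. 1 ogre ← the south bank.  (the south bank: 5K 2O; the north bank: 0K 3O)
5. 3 knights → the north bank.  (the south bank: 2K 2O; the north bank: 3K 3O)
6. 1 knight and 1 ogre ← the south bank.  (the south bank: 3K 3O; the north bank: 2K 2O)
7. 3 knights → the north bank.  (the south bank: 0K 3O; the north bank: 5K 2O)
8. 1 ogre ← the south bank.  (the south bank: 0K 4O; the north bank: 5K 1O)
9. 2 ogres → the north bank.  (the south bank: 0K 2O; the north bank: 5K 3O)
10. 1 ogre ← the south bank.  (the south bank: 0K 3O; the north bank: 5K 2O)
11. 3 ogres → the north bank.  (the south bank: 0K 0O; the north bank: 5K 5O)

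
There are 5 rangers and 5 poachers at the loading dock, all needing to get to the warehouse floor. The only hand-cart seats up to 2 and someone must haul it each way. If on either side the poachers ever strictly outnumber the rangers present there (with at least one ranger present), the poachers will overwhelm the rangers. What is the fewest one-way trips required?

impossible

Following every safe sequence of crossings from the start, the most of the 10 that can be at the warehouse floor as the hand-cart arrives there on crossings 1, 3, 5, 7 is 2, 3, 4, 5 respectively; the best ever achieved is 5 of 10.
From crossing 9 on, no configuration arises that was not already reachable earlier: only 13 distinct safe configurations (who is on which side, and where the hand-cart is) can ever be reached, none of them has everyone across, and every continuation just revisits them. They are: 0 rangers + 0 poachers across (hand-cart back at the start); 0 rangers + 1 poacher across (hand-cart there); 0 rangers + 1 poacher across (hand-cart back at the start); 0 rangers + 2 poachers across (hand-cart there); 0 rangers + 2 poachers across (hand-cart back at the start); 0 rangers + 3 poachers across (hand-cart there); 0 rangers + 3 poachers across (hand-cart back at the start); 0 rangers + 4 poachers across (hand-cart there); 0 rangers + 4 poachers across (hand-cart back at the start); 0 rangers + 5 poachers across (hand-cart there); 1 ranger + 1 poacher across (hand-cart there); 1 ranger + 1 poacher across (hand-cart back at the start); 2 rangers + 2 poachers across (hand-cart there). So no valid plan exists.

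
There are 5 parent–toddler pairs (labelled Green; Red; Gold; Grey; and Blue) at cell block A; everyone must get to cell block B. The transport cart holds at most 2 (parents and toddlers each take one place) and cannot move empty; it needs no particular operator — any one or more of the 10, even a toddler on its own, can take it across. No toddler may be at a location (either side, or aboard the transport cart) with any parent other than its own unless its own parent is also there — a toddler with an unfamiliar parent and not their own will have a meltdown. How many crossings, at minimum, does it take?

Following every safe sequence of crossings from the start, the most of the 10 that can be at cell block B as the transport cart arrives there on crossings 1, 3, 5, 7 is 2, 3, 4, 5 respectively; the best ever achieved is 5 of 10.
From crossing 9 on, no configuration arises that was not already reachable earlier: only 82 distinct safe configurations (who is on which side, and where the transport cart is) can ever be reached, none of them has everyone across, and every continuation just revisits them. So no valid plan exists.

impossible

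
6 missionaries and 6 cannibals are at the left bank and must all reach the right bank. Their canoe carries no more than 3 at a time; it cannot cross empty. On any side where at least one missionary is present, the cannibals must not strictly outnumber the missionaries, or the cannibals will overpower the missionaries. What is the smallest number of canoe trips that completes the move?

impossible

Following every safe sequence of crossings from the start, the most of the 12 that can be at the right bank as the canoe arrives there on crossings 1, 3, 5 is 3, 5, 6 respectively; the best ever achieved is 6 of 12.
From crossing 7 on, no configuration arises that was not already reachable earlier: only 17 distinct safe configurations (who is on which side, and where the canoe is) can ever be reached, none of them has everyone across, and every continuation just revisits them. They are: 0 missionaries + 0 cannibals across (canoe back at the start); 0 missionaries + 1 cannibal across (canoe there); 0 missionaries + 1 cannibal across (canoe back at the start); 0 missionaries + 2 cannibals across (canoe there); 0 missionaries + 2 cannibals across (canoe back at the start); 0 missionaries + 3 cannibals across (canoe there); 0 missionaries + 3 cannibals across (canoe back at the start); 0 missionaries + 4 cannibals across (canoe there); 0 missionaries + 4 cannibals across (canoe back at the start); 0 missionaries + 5 cannibals across (canoe there); 0 missionaries + 5 cannibals across (canoe back at the start); 0 missionaries + 6 cannibals across (canoe there); 1 missionary + 1 cannibal across (canoe there); 1 missionary + 1 cannibal across (canoe back at the start); 2 missionaries + 2 cannibals across (canoe there); 2 missionaries + 2 cannibals across (canoe back at the start); 3 missionaries + 3 cannibals across (canoe there). So no valid plan exists.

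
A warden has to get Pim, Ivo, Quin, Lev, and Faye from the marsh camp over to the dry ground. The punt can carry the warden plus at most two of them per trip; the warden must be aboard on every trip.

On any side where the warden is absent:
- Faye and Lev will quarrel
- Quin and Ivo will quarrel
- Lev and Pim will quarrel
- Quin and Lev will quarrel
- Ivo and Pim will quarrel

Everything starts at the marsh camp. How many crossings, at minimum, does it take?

7

Counting alone: the warden can take at most 2 across per trip to the dry ground, so moving all 5 needs at least 3 loaded trips out, with a return between consecutive ones — at least 5 crossings.
The safety rule pushes this higher. Following every safe sequence of crossings, the most of the 5 that can be at the dry ground as the punt arrives there on crossing 5 is 4 — never all 5.
So no plan with fewer than 7 crossings exists, and this one achieves 7:
1. Warden goes to the dry ground with Ivo and Lev.  [the marsh camp: Faye, Pim, Quin | the dry ground: Ivo, Lev]
2. Warden goes back to the marsh camp alone.  [the marsh camp: Faye, Pim, Quin | the dry ground: Ivo, Lev]
3. Warden goes to the dry ground with Pim.  [the marsh camp: Faye, Quin | the dry ground: Ivo, Lev, Pim]
4. Warden goes back to the marsh camp with Ivo and Lev.  [the marsh camp: Faye, Ivo, Lev, Quin | the dry ground: Pim]
5. Warden goes to the dry ground with Faye and Quin.  [the marsh camp: Ivo, Lev | the dry ground: Faye, Pim, Quin]
6. Warden goes back to the marsh camp alone.  [the marsh camp: Ivo, Lev | the dry ground: Faye, Pim, Quin]
7. Warden goes to the dry ground with Ivo and Lev.  [the marsh camp: — | the dry ground: Faye, Ivo, Lev, Pim, Quin]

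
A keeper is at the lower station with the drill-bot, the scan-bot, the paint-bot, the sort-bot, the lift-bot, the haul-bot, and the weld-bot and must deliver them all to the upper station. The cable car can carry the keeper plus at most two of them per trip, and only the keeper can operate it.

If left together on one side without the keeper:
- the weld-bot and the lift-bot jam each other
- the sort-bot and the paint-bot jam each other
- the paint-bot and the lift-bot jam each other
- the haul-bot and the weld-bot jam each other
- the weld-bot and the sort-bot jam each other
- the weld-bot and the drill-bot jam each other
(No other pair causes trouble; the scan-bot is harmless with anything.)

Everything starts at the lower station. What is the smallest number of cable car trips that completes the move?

Counting alone: the keeper can take at most 2 across per trip to the upper station, so moving all 7 needs at least 4 loaded trips out, with a return between consecutive ones — at least 7 crossings.
The safety rule pushes this higher. Following every safe sequence of crossings, the most of the 7 that can be at the upper station as the cable car arrives there on crossing 7 is 6 — never all 7.
So no plan with fewer than 9 crossings exists, and this one achieves 9:
1. Keeper goes to the upper station with the paint-bot and the weld-bot.
2. Keeper goes back to the lower station alone.
3. Keeper goes to the upper station with the scan-bot.
4. Keeper goes back to the lower station alone.
5. Keeper goes to the upper station with the drill-bot and the sort-bot.
6. Keeper goes back to the lower station with the paint-bot and the weld-bot.
7. Keeper goes to the upper station with the haul-bot and the lift-bot.
8. Keeper goes back to the lower station alone.
9. Keeper goes to the upper station with the paint-bot and the weld-bot.

9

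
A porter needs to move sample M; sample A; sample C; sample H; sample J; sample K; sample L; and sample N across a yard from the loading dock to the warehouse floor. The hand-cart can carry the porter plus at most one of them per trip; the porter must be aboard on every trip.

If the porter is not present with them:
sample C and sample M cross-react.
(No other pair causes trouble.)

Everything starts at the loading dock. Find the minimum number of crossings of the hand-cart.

15

Counting alone: the porter can take at most 1 across per trip to the warehouse floor, so moving all 8 needs at least 8 loaded trips out, with a return between consecutive ones — at least 15 crossings.
The plan below uses exactly 15 crossings, so it is optimal:
1. Porter goes to the warehouse floor with sample M.  [the loading dock: sample A, sample C, sample H, sample J, sample K, sample L, sample N | the warehouse floor: sample M]
2. Porter goes back to the loading dock alone.  [the loading dock: sample A, sample C, sample H, sample J, sample K, sample L, sample N | the warehouse floor: sample M]
3. Porter goes to the warehouse floor with sample A.  [the loading dock: sample C, sample H, sample J, sample K, sample L, sample N | the warehouse floor: sample A, sample M]
4. Porter goes back to the loading dock alone.  [the loading dock: sample C, sample H, sample J, sample K, sample L, sample N | the warehouse floor: sample A, sample M]
5. Porter goes to the warehouse floor with sample H.  [the loading dock: sample C, sample J, sample K, sample L, sample N | the warehouse floor: sample A, sample H, sample M]
6. Porter goes back to the loading dock alone.  [the loading dock: sample C, sample J, sample K, sample L, sample N | the warehouse floor: sample A, sample H, sample M]
7. Porter goes to the warehouse floor with sample J.  [the loading dock: sample C, sample K, sample L, sample N | the warehouse floor: sample A, sample H, sample J, sample M]
8. Porter goes back to the loading dock alone.  [the loading dock: sample C, sample K, sample L, sample N | the warehouse floor: sample A, sample H, sample J, sample M]
9. Porter goes to the warehouse floor with sample K.  [the loading dock: sample C, sample L, sample N | the warehouse floor: sample A, sample H, sample J, sample K, sample M]
10. Porter goes back to the loading dock alone.  [the loading dock: sample C, sample L, sample N | the warehouse floor: sample A, sample H, sample J, sample K, sample M]
11. Porter goes to the warehouse floor with sample L.  [the loading dock: sample C, sample N | the warehouse floor: sample A, sample H, sample J, sample K, sample L, sample M]
12. Porter goes back to the loading dock alone.  [the loading dock: sample C, sample N | the warehouse floor: sample A, sample H, sample J, sample K, sample L, sample M]
13. Porter goes to the warehouse floor with sample N.  [the loading dock: sample C | the warehouse floor: sample A, sample H, sample J, sample K, sample L, sample M, sample N]
14. Porter goes back to the loading dock alone.  [the loading dock: sample C | the warehouse floor: sample A, sample H, sample J, sample K, sample L, sample M, sample N]
15. Porter goes to the warehouse floor with sample C.  [the loading dock: — | the warehouse floor: sample A, sample C, sample H, sample J, sample K, sample L, sample M, sample N]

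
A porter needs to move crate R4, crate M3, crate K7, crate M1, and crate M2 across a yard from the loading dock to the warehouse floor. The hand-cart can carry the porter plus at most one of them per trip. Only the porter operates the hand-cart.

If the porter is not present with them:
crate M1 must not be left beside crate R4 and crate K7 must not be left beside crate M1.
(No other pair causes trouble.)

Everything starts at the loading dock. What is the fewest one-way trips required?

Counting alone: the porter can take at most 1 across per trip to the warehouse floor, so moving all 5 needs at least 5 loaded trips out, with a return between consecutive ones — at least 9 crossings.
The safety rule pushes this higher. Following every safe sequence of crossings, the most of the 5 that can be at the warehouse floor as the hand-cart arrives there on crossing 9 is 4 — never all 5.
So no plan with fewer than 11 crossings exists, and this one achieves 11:
1. Porter goes to the warehouse floor with crate M1.
2. Porter goes back to the loading dock alone.
3. Porter goes to the warehouse floor with crate R4.
4. Porter goes back to the loading dock with crate M1.
5. Porter goes to the warehouse floor with crate K7.
6. Porter goes back to the loading dock alone.
7. Porter goes to the warehouse floor with crate M3.
8. Porter goes back to the loading dock alone.
9. Porter goes to the warehouse floor with crate M2.
10. Porter goes back to the loading dock alone.
11. Porter goes to the warehouse floor with crate M1.

11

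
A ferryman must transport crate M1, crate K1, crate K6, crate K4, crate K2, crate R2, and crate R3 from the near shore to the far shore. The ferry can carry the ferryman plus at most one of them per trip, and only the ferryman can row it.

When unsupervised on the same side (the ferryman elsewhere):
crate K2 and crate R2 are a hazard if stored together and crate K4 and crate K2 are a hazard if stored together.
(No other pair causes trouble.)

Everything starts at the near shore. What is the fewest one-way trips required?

Counting alone: the ferryman can take at most 1 across per trip to the far shore, so moving all 7 needs at least 7 loaded trips out, with a return between consecutive ones — at least 13 crossings.
The safety rule pushes this higher. Following every safe sequence of crossings, the most of the 7 that can be at the far shore as the ferry arrives there on crossing 13 is 6 — never all 7.
So no plan with fewer than 15 crossings exists, and this one achieves 15:
1. Ferryman goes to the far shore with crate K2.  [the near shore: crate K1, crate K4, crate K6, crate M1, crate R2, crate R3 | the far shore: crate K2]
2. Ferryman goes back to the near shore alone.  [the near shore: crate K1, crate K4, crate K6, crate M1, crate R2, crate R3 | the far shore: crate K2]
3. Ferryman goes to the far shore with crate M1.  [the near shore: crate K1, crate K4, crate K6, crate R2, crate R3 | the far shore: crate K2, crate M1]
4. Ferryman goes back to the near shore alone.  [the near shore: crate K1, crate K4, crate K6, crate R2, crate R3 | the far shore: crate K2, crate M1]
5. Ferryman goes to the far shore with crate K1.  [the near shore: crate K4, crate K6, crate R2, crate R3 | the far shore: crate K1, crate K2, crate M1]
6. Ferryman goes back to the near shore alone.  [the near shore: crate K4, crate K6, crate R2, crate R3 | the far shore: crate K1, crate K2, crate M1]
7. Ferryman goes to the far shore with crate K6.  [the near shore: crate K4, crate R2, crate R3 | the far shore: crate K1, crate K2, crate K6, crate M1]
8. Ferryman goes back to the near shore alone.  [the near shore: crate K4, crate R2, crate R3 | the far shore: crate K1, crate K2, crate K6, crate M1]
9. Ferryman goes to the far shore with crate K4.  [the near shore: crate R2, crate R3 | the far shore: crate K1, crate K2, crate K4, crate K6, crate M1]
10. Ferryman goes back to the near shore with crate K2.  [the near shore: crate K2, crate R2, crate R3 | the far shore: crate K1, crate K4, crate K6, crate M1]
11. Ferryman goes to the far shore with crate R2.  [the near shore: crate K2, crate R3 | the far shore: crate K1, crate K4, crate K6, crate M1, crate R2]
12. Ferryman goes back to the near shore alone.  [the near shore: crate K2, crate R3 | the far shore: crate K1, crate K4, crate K6, crate M1, crate R2]
13. Ferryman goes to the far shore with crate R3.  [the near shore: crate K2 | the far shore: crate K1, crate K4, crate K6, crate M1, crate R2, crate R3]
14. Ferryman goes back to the near shore alone.  [the near shore: crate K2 | the far shore: crate K1, crate K4, crate K6, crate M1, crate R2, crate R3]
15. Ferryman goes to the far shore with crate K2.  [the near shore: — | the far shore: crate K1, crate K2, crate K4, crate K6, crate M1, crate R2, crate R3]

15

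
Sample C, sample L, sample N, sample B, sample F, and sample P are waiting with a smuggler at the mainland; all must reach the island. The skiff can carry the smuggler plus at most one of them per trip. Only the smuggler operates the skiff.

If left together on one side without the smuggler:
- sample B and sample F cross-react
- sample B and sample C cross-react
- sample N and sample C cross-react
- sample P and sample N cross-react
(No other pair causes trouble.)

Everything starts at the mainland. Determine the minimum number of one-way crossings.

Whatever the first load, the items left behind include a forbidden pair without the smuggler. No opening move is safe, so no plan exists.

impossible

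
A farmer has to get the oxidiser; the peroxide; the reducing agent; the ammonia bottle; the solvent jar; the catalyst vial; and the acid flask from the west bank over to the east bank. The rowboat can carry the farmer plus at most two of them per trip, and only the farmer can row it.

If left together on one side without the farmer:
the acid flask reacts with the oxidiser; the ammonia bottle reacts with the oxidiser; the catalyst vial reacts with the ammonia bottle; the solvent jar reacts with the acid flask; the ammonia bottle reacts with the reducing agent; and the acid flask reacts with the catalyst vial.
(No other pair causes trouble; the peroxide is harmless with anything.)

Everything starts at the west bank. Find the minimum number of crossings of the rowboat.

Counting alone: the farmer can take at most 2 across per trip to the east bank, so moving all 7 needs at least 4 loaded trips out, with a return between consecutive ones — at least 7 crossings.
The safety rule pushes this higher. Following every safe sequence of crossings, the most of the 7 that can be at the east bank as the rowboat arrives there on crossing 7 is 6 — never all 7.
So no plan with fewer than 9 crossings exists, and this one achieves 9:
1. Farmer goes to the east bank with the acid flask and the ammonia bottle.  [the west bank: the catalyst vial, the oxidiser, the peroxide, the reducing agent, the solvent jar | the east bank: the acid flask, the ammonia bottle]
2. Farmer goes back to the west bank alone.  [the west bank: the catalyst vial, the oxidiser, the peroxide, the reducing agent, the solvent jar | the east bank: the acid flask, the ammonia bottle]
3. Farmer goes to the east bank with the peroxide.  [the west bank: the catalyst vial, the oxidiser, the reducing agent, the solvent jar | the east bank: the acid flask, the ammonia bottle, the peroxide]
4. Farmer goes back to the west bank alone.  [the west bank: the catalyst vial, the oxidiser, the reducing agent, the solvent jar | the east bank: the acid flask, the ammonia bottle, the peroxide]
5. Farmer goes to the east bank with the oxidiser and the reducing agent.  [the west bank: the catalyst vial, the solvent jar | the east bank: the acid flask, the ammonia bottle, the oxidiser, the peroxide, the reducing agent]
6. Farmer goes back to the west bank with the acid flask and the ammonia bottle.  [the west bank: the acid flask, the ammonia bottle, the catalyst vial, the solvent jar | the east bank: the oxidiser, the peroxide, the reducing agent]
7. Farmer goes to the east bank with the catalyst vial and the solvent jar.  [the west bank: the acid flask, the ammonia bottle | the east bank: the catalyst vial, the oxidiser, the peroxide, the reducing agent, the solvent jar]
8. Farmer goes back to the west bank alone.  [the west bank: the acid flask, the ammonia bottle | the east bank: the catalyst vial, the oxidiser, the peroxide, the reducing agent, the solvent jar]
9. Farmer goes to the east bank with the acid flask and the ammonia bottle.  [the west bank: — | the east bank: the acid flask, the ammonia bottle, the catalyst vial, the oxidiser, the peroxide, the reducing agent, the solvent jar]

9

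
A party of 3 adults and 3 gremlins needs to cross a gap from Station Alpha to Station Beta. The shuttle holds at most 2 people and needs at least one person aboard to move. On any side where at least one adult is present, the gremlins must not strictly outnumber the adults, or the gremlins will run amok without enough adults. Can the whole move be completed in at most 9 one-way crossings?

No

Counting alone: each trip to Station Beta takes at most 2 across and each return brings at least 1 back, so after t trips out (and t−1 returns) at most 2t − (t−1) of the 6 are across; that first reaches 6 at t = 5, so at least 9 crossings are needed.
The safety rule pushes this higher. Following every safe sequence of crossings, the most of the 6 that can be at Station Beta as the shuttle arrives there on crossing 9 is 5 — never all 6.
So the move cannot be finished within 9 crossings. (The shortest complete plan takes 11:)
1. 2 gremlins → Station Beta.  (Station Alpha: 3A 1G; Station Beta: 0A 2G)
2. 1 gremlin ← Station Alpha.  (Station Alpha: 3A 2G; Station Beta: 0A 1G)
3. 2 gremlins → Station Beta.  (Station Alpha: 3A 0G; Station Beta: 0A 3G)
4. 1 gremlin ← Station Alpha.  (Station Alpha: 3A 1G; Station Beta: 0A 2G)
5. 2 adults → Station Beta.  (Station Alpha: 1A 1G; Station Beta: 2A 2G)
6. 1 adult and 1 gremlin ← Station Alpha.  (Station Alpha: 2A 2G; Station Beta: 1A 1G)
7. 2 adults → Station Beta.  (Station Alpha: 0A 2G; Station Beta: 3A 1G)
8. 1 gremlin ← Station Alpha.  (Station Alpha: 0A 3G; Station Beta: 3A 0G)
9. 2 gremlins → Station Beta.  (Station Alpha: 0A 1G; Station Beta: 3A 2G)
10. 1 gremlin ← Station Alpha.  (Station Alpha: 0A 2G; Station Beta: 3A 1G)
11. 2 gremlins → Station Beta.  (Station Alpha: 0A 0G; Station Beta: 3A 3G)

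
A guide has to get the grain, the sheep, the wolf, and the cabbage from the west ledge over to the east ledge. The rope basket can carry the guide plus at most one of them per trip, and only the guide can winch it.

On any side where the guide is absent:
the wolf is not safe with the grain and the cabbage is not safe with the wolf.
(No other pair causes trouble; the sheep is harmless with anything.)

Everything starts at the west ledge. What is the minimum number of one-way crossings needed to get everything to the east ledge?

Counting alone: the guide can take at most 1 across per trip to the east ledge, so moving all 4 needs at least 4 loaded trips out, with a return between consecutive ones — at least 7 crossings.
The safety rule pushes this higher. Following every safe sequence of crossings, the most of the 4 that can be at the east ledge as the rope basket arrives there on crossing 7 is 3 — never all 4.
So no plan with fewer than 9 crossings exists, and this one achieves 9:
1. Guide goes to the east ledge with the wolf.  [the west ledge: the cabbage, the grain, the sheep | the east ledge: the wolf]
2. Guide goes back to the west ledge alone.  [the west ledge: the cabbage, the grain, the sheep | the east ledge: the wolf]
3. Guide goes to the east ledge with the grain.  [the west ledge: the cabbage, the sheep | the east ledge: the grain, the wolf]
4. Guide goes back to the west ledge with the wolf.  [the west ledge: the cabbage, the sheep, the wolf | the east ledge: the grain]
5. Guide goes to the east ledge with the cabbage.  [the west ledge: the sheep, the wolf | the east ledge: the cabbage, the grain]
6. Guide goes back to the west ledge alone.  [the west ledge: the sheep, the wolf | the east ledge: the cabbage, the grain]
7. Guide goes to the east ledge with the sheep.  [the west ledge: the wolf | the east ledge: the cabbage, the grain, the sheep]
8. Guide goes back to the west ledge alone.  [the west ledge: the wolf | the east ledge: the cabbage, the grain, the sheep]
9. Guide goes to the east ledge with the wolf.  [the west ledge: — | the east ledge: the cabbage, the grain, the sheep, the wolf]

9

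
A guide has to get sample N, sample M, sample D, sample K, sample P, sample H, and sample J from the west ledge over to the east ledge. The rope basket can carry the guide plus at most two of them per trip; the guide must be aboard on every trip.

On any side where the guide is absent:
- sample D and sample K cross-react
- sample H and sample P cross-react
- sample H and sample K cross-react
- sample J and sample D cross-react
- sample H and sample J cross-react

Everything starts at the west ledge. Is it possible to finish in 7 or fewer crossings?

Counting alone: the guide can take at most 2 across per trip to the east ledge, so moving all 7 needs at least 4 loaded trips out, with a return between consecutive ones — at least 7 crossings.
The safety rule pushes this higher. Following every safe sequence of crossings, the most of the 7 that can be at the east ledge as the rope basket arrives there on crossing 7 is 6 — never all 7.
So the move cannot be finished within 7 crossings. (The shortest complete plan takes 9:)
1. Guide goes to the east ledge with sample D and sample H.  [the west ledge: sample J, sample K, sample M, sample N, sample P | the east ledge: sample D, sample H]
2. Guide goes back to the west ledge alone.  [the west ledge: sample J, sample K, sample M, sample N, sample P | the east ledge: sample D, sample H]
3. Guide goes to the east ledge with sample N.  [the west ledge: sample J, sample K, sample M, sample P | the east ledge: sample D, sample H, sample N]
4. Guide goes back to the west ledge alone.  [the west ledge: sample J, sample K, sample M, sample P | the east ledge: sample D, sample H, sample N]
5. Guide goes to the east ledge with sample K and sample M.  [the west ledge: sample J, sample P | the east ledge: sample D, sample H, sample K, sample M, sample N]
6. Guide goes back to the west ledge with sample D and sample H.  [the west ledge: sample D, sample H, sample J, sample P | the east ledge: sample K, sample M, sample N]
7. Guide goes to the east ledge with sample J and sample P.  [the west ledge: sample D, sample H | the east ledge: sample J, sample K, sample M, sample N, sample P]
8. Guide goes back to the west ledge alone.  [the west ledge: sample D, sample H | the east ledge: sample J, sample K, sample M, sample N, sample P]
9. Guide goes to the east ledge with sample D and sample H.  [the west ledge: — | the east ledge: sample D, sample H, sample J, sample K, sample M, sample N, sample P]

No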